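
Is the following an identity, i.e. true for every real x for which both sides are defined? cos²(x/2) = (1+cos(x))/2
Claim: cos²(x/2) = (1+cos(x))/2.
Reasoning: Use cos(2θ) = 2cos²θ - 1 with θ = x/2: cos(x) = 2cos²(x/2) - 1. Solving for cos²(x/2) gives (1 + cos(x))/2.
So the two sides agree for every real x for which both sides are defined.

Conclusion: Yes, this is an identity.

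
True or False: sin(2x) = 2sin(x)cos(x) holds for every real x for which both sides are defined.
Claim: sin(2x) = 2sin(x)cos(x).
Reasoning: Put y = x in the addition formula sin(x+y) = sin(x)cos(y) + cos(x)sin(y): sin(2x) = sin(x)cos(x) + cos(x)sin(x) = 2sin(x)cos(x).
So the two sides agree for every real x for which both sides are defined.

Conclusion: True.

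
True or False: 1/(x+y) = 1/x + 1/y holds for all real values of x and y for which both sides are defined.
False.

Claim: 1/(x+y) = 1/x + 1/y.
Test a specific point where both sides are defined: x = 5, y = 5.
LHS = 1/(x+y) ≈ 0.1000
RHS = 1/x + 1/y ≈ 0.4000
Since 0.1000 ≠ 0.4000, the equation fails at this point, so it cannot hold for all real values of x and y for which both sides are defined.
1/x + 1/y = (x+y)/(xy), which is not 1/(x+y).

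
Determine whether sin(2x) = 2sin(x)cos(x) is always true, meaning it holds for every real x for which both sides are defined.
Yes, this is an identity.

Claim: sin(2x) = 2sin(x)cos(x).
Reasoning: Put y = x in the addition formula sin(x+y) = sin(x)cos(y) + cos(x)sin(y): sin(2x) = sin(x)cos(x) + cos(x)sin(x) = 2sin(x)cos(x).
So the two sides agree for every real x for which both sides are defined.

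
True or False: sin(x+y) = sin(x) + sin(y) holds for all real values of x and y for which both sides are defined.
Claim: sin(x+y) = sin(x) + sin(y).
Test a specific point where both sides are defined: x = 2π/3, y = π/3.
LHS = sin(x+y) ≈ 0.0000
RHS = sin(x) + sin(y) ≈ 1.7321
Since 0.0000 ≠ 1.7321, the equation fails at this point, so it cannot hold for all real values of x and y for which both sides are defined.
The correct expansion is sin(x+y) = sin(x)cos(y) + cos(x)sin(y); sine is not additive.

Conclusion: False.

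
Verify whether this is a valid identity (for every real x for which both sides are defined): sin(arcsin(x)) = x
Yes, this is an identity.

Claim: sin(arcsin(x)) = x.
Reasoning: For -1 ≤ x ≤ 1 (where arcsin is defined), arcsin(x) is by definition an angle whose sine equals x. Taking the sine of that angle returns x. (Note the other order, arcsin(sin x) = x, is NOT an identity.)
So the two sides agree for every real x for which both sides are defined.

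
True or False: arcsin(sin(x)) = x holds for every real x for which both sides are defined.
False.

Claim: arcsin(sin(x)) = x.
Test a specific point where both sides are defined: x = π.
LHS = arcsin(sin(x)) ≈ 0.0000
RHS = x ≈ 3.1416
Since 0.0000 ≠ 3.1416, the equation fails at this point, so it cannot hold for every real x for which both sides are defined.
arcsin only returns values in [-π/2, π/2], so arcsin(sin(x)) = x holds only for x in that interval, not for all real x.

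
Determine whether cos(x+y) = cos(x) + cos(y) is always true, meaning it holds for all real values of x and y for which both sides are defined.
No, this is NOT an identity.

Claim: cos(x+y) = cos(x) + cos(y).
Test a specific point where both sides are defined: x = π, y = π/4.
LHS = cos(x+y) ≈ -0.7071
RHS = cos(x) + cos(y) ≈ -0.2929
Since -0.7071 ≠ -0.2929, the equation fails at this point, so it cannot hold for all real values of x and y for which both sides are defined.
The correct expansion is cos(x+y) = cos(x)cos(y) - sin(x)sin(y); cosine is not additive.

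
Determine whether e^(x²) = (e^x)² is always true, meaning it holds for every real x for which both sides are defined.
No, this is NOT an identity.

Claim: e^(x²) = (e^x)².
Test a specific point where both sides are defined: x = 1/2.
LHS = e^(x²) ≈ 1.2840
RHS = (e^x)² ≈ 2.7183
Since 1.2840 ≠ 2.7183, the equation fails at this point, so it cannot hold for every real x for which both sides are defined.
(e^x)² = e^(2x), and 2x ≠ x² in general.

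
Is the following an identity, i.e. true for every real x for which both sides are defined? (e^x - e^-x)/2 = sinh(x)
Claim: (e^x - e^-x)/2 = sinh(x).
Reasoning: This is exactly the definition of the hyperbolic sine: sinh(x) := (e^x - e^-x)/2.
So the two sides agree for every real x for which both sides are defined.

Conclusion: Yes, this is an identity.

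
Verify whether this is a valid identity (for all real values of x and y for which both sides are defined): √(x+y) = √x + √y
Claim: √(x+y) = √x + √y.
Test a specific point where both sides are defined: x = 1, y = 1.
LHS = √(x+y) ≈ 1.4142
RHS = √x + √y ≈ 2.0000
Since 1.4142 ≠ 2.0000, the equation fails at this point, so it cannot hold for all real values of x and y for which both sides are defined.
Squaring the right side gives x + 2√(xy) + y, not x + y.

Conclusion: No, this is NOT an identity.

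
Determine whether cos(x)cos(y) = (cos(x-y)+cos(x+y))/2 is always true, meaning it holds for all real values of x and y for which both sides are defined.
Yes, this is an identity.

Claim: cos(x)cos(y) = (cos(x-y)+cos(x+y))/2.
Reasoning: cos(x-y) = cos(x)cos(y) + sin(x)sin(y) and cos(x+y) = cos(x)cos(y) - sin(x)sin(y). Adding, cos(x-y) + cos(x+y) = 2cos(x)cos(y); divide by 2.
So the two sides agree for all real values of x and y for which both sides are defined.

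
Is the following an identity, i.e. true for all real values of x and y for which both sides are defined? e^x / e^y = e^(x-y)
Claim: e^x / e^y = e^(x-y).
Reasoning: 1/e^y = e^(-y), so e^x / e^y = e^x · e^(-y) = e^(x + (-y)) = e^(x-y) by the product rule for exponents.
So the two sides agree for all real values of x and y for which both sides are defined.

Conclusion: Yes, this is an identity.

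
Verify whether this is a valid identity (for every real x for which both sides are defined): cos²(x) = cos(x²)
No, this is NOT an identity.

Claim: cos²(x) = cos(x²).
Test a specific point where both sides are defined: x = -π/2.
LHS = cos²(x) ≈ 0.0000
RHS = cos(x²) ≈ -0.7812
Since 0.0000 ≠ -0.7812, the equation fails at this point, so it cannot hold for every real x for which both sides are defined.
cos²(x) means (cos x)², squaring the output; cos(x²) squares the input. These are different functions.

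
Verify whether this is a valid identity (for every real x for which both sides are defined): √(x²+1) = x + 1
Claim: √(x²+1) = x + 1.
Test a specific point where both sides are defined: x = 3/2.
LHS = √(x²+1) ≈ 1.8028
RHS = x + 1 ≈ 2.5000
Since 1.8028 ≠ 2.5000, the equation fails at this point, so it cannot hold for every real x for which both sides are defined.
(x+1)² = x² + 2x + 1 ≠ x² + 1 unless x = 0.

Conclusion: No, this is NOT an identity.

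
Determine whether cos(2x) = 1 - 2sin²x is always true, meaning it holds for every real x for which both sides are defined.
Claim: cos(2x) = 1 - 2sin²x.
Reasoning: cos(2x) = cos²x - sin²x. Replace cos²x by 1 - sin²x: (1 - sin²x) - sin²x = 1 - 2sin²x.
So the two sides agree for every real x for which both sides are defined.

Conclusion: Yes, this is an identity.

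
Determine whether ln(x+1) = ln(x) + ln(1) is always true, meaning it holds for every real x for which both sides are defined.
No, this is NOT an identity.

Claim: ln(x+1) = ln(x) + ln(1).
Test a specific point where both sides are defined: x = 3/2.
LHS = ln(x+1) ≈ 0.9163
RHS = ln(x) + ln(1) ≈ 0.4055
Since 0.9163 ≠ 0.4055, the equation fails at this point, so it cannot hold for every real x for which both sides are defined.
ln(1) = 0, so the right side is just ln(x), which differs from ln(x+1).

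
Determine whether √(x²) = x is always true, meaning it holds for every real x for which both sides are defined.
Claim: √(x²) = x.
Test a specific point where both sides are defined: x = -2.
LHS = √(x²) ≈ 2.0000
RHS = x ≈ -2.0000
Since 2.0000 ≠ -2.0000, the equation fails at this point, so it cannot hold for every real x for which both sides are defined.
√(x²) = |x|, which differs from x whenever x < 0 (both sides are defined for every real x).

Conclusion: No, this is NOT an identity.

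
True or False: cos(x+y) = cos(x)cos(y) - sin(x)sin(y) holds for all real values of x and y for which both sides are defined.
Claim: cos(x+y) = cos(x)cos(y) - sin(x)sin(y).
Reasoning: By Euler's formula e^(i(x+y)) = e^(ix)·e^(iy) = (cos x + i·sin x)(cos y + i·sin y). The real part of the left side is cos(x+y); the real part of the product is cos(x)cos(y) - sin(x)sin(y) (since i·i = -1).
So the two sides agree for all real values of x and y for which both sides are defined.

Conclusion: True.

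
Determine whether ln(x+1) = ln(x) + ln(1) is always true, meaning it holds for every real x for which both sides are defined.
No, this is NOT an identity.

Claim: ln(x+1) = ln(x) + ln(1).
Test a specific point where both sides are defined: x = 1.
LHS = ln(x+1) ≈ 0.6931
RHS = ln(x) + ln(1) ≈ 0.0000
Since 0.6931 ≠ 0.0000, the equation fails at this point, so it cannot hold for every real x for which both sides are defined.
ln(1) = 0, so the right side is just ln(x), which differs from ln(x+1).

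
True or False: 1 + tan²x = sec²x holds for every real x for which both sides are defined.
Claim: 1 + tan²x = sec²x.
Reasoning: Start from sin²x + cos²x = 1 and divide every term by cos²x (allowed wherever tan x and sec x are defined): tan²x + 1 = 1/cos²x = sec²x.
So the two sides agree for every real x for which both sides are defined.

Conclusion: True.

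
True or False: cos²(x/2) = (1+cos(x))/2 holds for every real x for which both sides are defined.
True.

Claim: cos²(x/2) = (1+cos(x))/2.
Reasoning: Use cos(2θ) = 2cos²θ - 1 with θ = x/2: cos(x) = 2cos²(x/2) - 1. Solving for cos²(x/2) gives (1 + cos(x))/2.
So the two sides agree for every real x for which both sides are defined.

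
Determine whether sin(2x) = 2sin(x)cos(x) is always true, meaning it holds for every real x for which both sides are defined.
Yes, this is an identity.

Claim: sin(2x) = 2sin(x)cos(x).
Reasoning: Put y = x in the addition formula sin(x+y) = sin(x)cos(y) + cos(x)sin(y): sin(2x) = sin(x)cos(x) + cos(x)sin(x) = 2sin(x)cos(x).
So the two sides agree for every real x for which both sides are defined.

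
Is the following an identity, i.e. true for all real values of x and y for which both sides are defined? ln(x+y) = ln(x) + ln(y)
No, this is NOT an identity.

Claim: ln(x+y) = ln(x) + ln(y).
Test a specific point where both sides are defined: x = 3, y = 3.
LHS = ln(x+y) ≈ 1.7918
RHS = ln(x) + ln(y) ≈ 2.1972
Since 1.7918 ≠ 2.1972, the equation fails at this point, so it cannot hold for all real values of x and y for which both sides are defined.
ln(x) + ln(y) = ln(xy), not ln(x+y).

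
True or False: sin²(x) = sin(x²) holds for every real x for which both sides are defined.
Claim: sin²(x) = sin(x²).
Test a specific point where both sides are defined: x = -π/2.
LHS = sin²(x) ≈ 1.0000
RHS = sin(x²) ≈ 0.6243
Since 1.0000 ≠ 0.6243, the equation fails at this point, so it cannot hold for every real x for which both sides are defined.
sin²(x) means (sin x)², squaring the output; sin(x²) squares the input. These are different functions.

Conclusion: False.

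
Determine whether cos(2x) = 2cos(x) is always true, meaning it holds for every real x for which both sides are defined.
No, this is NOT an identity.

Claim: cos(2x) = 2cos(x).
Test a specific point where both sides are defined: x = -π/2.
LHS = cos(2x) ≈ -1.0000
RHS = 2cos(x) ≈ 0.0000
Since -1.0000 ≠ 0.0000, the equation fails at this point, so it cannot hold for every real x for which both sides are defined.
The correct double-angle formula is cos(2x) = cos²x - sin²x.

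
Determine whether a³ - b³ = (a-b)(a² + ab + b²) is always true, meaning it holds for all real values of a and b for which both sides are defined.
Claim: a³ - b³ = (a-b)(a² + ab + b²).
Reasoning: Expand the right side: (a-b)(a² + ab + b²) = a³ + a²b + ab² - a²b - ab² - b³ = a³ - b³ (the middle terms cancel in pairs).
So the two sides agree for all real values of a and b for which both sides are defined.

Conclusion: Yes, this is an identity.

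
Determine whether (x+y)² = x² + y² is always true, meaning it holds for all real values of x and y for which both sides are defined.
Claim: (x+y)² = x² + y².
Test a specific point where both sides are defined: x = 5, y = -2.
LHS = (x+y)² ≈ 9.0000
RHS = x² + y² ≈ 29.0000
Since 9.0000 ≠ 29.0000, the equation fails at this point, so it cannot hold for all real values of x and y for which both sides are defined.
The correct expansion is (x+y)² = x² + 2xy + y²; the cross term 2xy is missing.

Conclusion: No, this is NOT an identity.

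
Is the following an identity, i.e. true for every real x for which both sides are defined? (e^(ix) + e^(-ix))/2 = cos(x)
Claim: (e^(ix) + e^(-ix))/2 = cos(x).
Reasoning: By Euler's formula e^(ix) = cos(x) + i·sin(x) and e^(-ix) = cos(x) - i·sin(x). Adding cancels the sine terms: e^(ix) + e^(-ix) = 2cos(x); divide by 2.
So the two sides agree for every real x for which both sides are defined.

Conclusion: Yes, this is an identity.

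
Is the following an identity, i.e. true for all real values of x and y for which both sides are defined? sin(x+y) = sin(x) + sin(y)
No, this is NOT an identity.

Claim: sin(x+y) = sin(x) + sin(y).
Test a specific point where both sides are defined: x = π/6, y = π/3.
LHS = sin(x+y) ≈ 1.0000
RHS = sin(x) + sin(y) ≈ 1.3660
Since 1.0000 ≠ 1.3660, the equation fails at this point, so it cannot hold for all real values of x and y for which both sides are defined.
The correct expansion is sin(x+y) = sin(x)cos(y) + cos(x)sin(y); sine is not additive.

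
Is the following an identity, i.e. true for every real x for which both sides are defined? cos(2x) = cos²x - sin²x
Yes, this is an identity.

Claim: cos(2x) = cos²x - sin²x.
Reasoning: Put y = x in the addition formula cos(x+y) = cos(x)cos(y) - sin(x)sin(y): cos(2x) = cos²x - sin²x.
So the two sides agree for every real x for which both sides are defined.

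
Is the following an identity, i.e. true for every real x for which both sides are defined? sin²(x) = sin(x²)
No, this is NOT an identity.

Claim: sin²(x) = sin(x²).
Test a specific point where both sides are defined: x = 2π/3.
LHS = sin²(x) ≈ 0.7500
RHS = sin(x²) ≈ -0.9474
Since 0.7500 ≠ -0.9474, the equation fails at this point, so it cannot hold for every real x for which both sides are defined.
sin²(x) means (sin x)², squaring the output; sin(x²) squares the input. These are different functions.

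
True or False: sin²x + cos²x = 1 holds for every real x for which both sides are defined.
True.

Claim: sin²x + cos²x = 1.
Reasoning: The point (cos x, sin x) lies on the unit circle X² + Y² = 1, so cos²x + sin²x = 1 for every real x.
So the two sides agree for every real x for which both sides are defined.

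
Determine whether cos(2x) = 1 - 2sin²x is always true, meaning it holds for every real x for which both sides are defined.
Claim: cos(2x) = 1 - 2sin²x.
Reasoning: cos(2x) = cos²x - sin²x. Replace cos²x by 1 - sin²x: (1 - sin²x) - sin²x = 1 - 2sin²x.
So the two sides agree for every real x for which both sides are defined.

Conclusion: Yes, this is an identity.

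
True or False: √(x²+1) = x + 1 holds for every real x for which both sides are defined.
False.

Claim: √(x²+1) = x + 1.
Test a specific point where both sides are defined: x = 3/2.
LHS = √(x²+1) ≈ 1.8028
RHS = x + 1 ≈ 2.5000
Since 1.8028 ≠ 2.5000, the equation fails at this point, so it cannot hold for every real x for which both sides are defined.
(x+1)² = x² + 2x + 1 ≠ x² + 1 unless x = 0.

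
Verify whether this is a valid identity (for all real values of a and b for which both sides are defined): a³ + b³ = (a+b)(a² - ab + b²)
Yes, this is an identity.

Claim: a³ + b³ = (a+b)(a² - ab + b²).
Reasoning: Expand the right side: (a+b)(a² - ab + b²) = a³ - a²b + ab² + a²b - ab² + b³ = a³ + b³ (the middle terms cancel in pairs).
So the two sides agree for all real values of a and b for which both sides are defined.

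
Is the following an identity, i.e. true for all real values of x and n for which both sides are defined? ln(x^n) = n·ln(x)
Claim: ln(x^n) = n·ln(x).
Reasoning: The right side requires x > 0. For x > 0, x^n = (e^(ln x))^n = e^(n·ln x), so taking ln of both sides gives ln(x^n) = n·ln(x).
So the two sides agree for all real values of x and n for which both sides are defined.

Conclusion: Yes, this is an identity.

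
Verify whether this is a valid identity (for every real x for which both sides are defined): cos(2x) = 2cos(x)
No, this is NOT an identity.

Claim: cos(2x) = 2cos(x).
Test a specific point where both sides are defined: x = 3π/4.
LHS = cos(2x) ≈ 0.0000
RHS = 2cos(x) ≈ -1.4142
Since 0.0000 ≠ -1.4142, the equation fails at this point, so it cannot hold for every real x for which both sides are defined.
The correct double-angle formula is cos(2x) = cos²x - sin²x.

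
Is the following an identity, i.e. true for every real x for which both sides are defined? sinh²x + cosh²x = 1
Claim: sinh²x + cosh²x = 1.
Test a specific point where both sides are defined: x = 1/2.
LHS = sinh²x + cosh²x ≈ 1.5431
RHS = 1 ≈ 1.0000
Since 1.5431 ≠ 1.0000, the equation fails at this point, so it cannot hold for every real x for which both sides are defined.
The correct hyperbolic identity is cosh²x - sinh²x = 1 (a difference); the sum sinh²x + cosh²x equals cosh(2x).

Conclusion: No, this is NOT an identity.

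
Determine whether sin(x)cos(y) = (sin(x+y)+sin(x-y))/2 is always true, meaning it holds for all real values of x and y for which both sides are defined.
Claim: sin(x)cos(y) = (sin(x+y)+sin(x-y))/2.
Reasoning: sin(x+y) = sin(x)cos(y) + cos(x)sin(y) and sin(x-y) = sin(x)cos(y) - cos(x)sin(y). Adding, sin(x+y) + sin(x-y) = 2sin(x)cos(y); divide by 2.
So the two sides agree for all real values of x and y for which both sides are defined.

Conclusion: Yes, this is an identity.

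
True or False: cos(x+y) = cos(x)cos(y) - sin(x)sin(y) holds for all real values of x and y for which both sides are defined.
Claim: cos(x+y) = cos(x)cos(y) - sin(x)sin(y).
Reasoning: By Euler's formula e^(i(x+y)) = e^(ix)·e^(iy) = (cos x + i·sin x)(cos y + i·sin y). The real part of the left side is cos(x+y); the real part of the product is cos(x)cos(y) - sin(x)sin(y) (since i·i = -1).
So the two sides agree for all real values of x and y for which both sides are defined.

Conclusion: True.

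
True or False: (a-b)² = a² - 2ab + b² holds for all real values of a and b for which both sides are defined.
Claim: (a-b)² = a² - 2ab + b².
Reasoning: Expand: (a-b)² = (a-b)(a-b) = a·a - a·b - b·a + b·b = a² - 2ab + b².
So the two sides agree for all real values of a and b for which both sides are defined.

Conclusion: True.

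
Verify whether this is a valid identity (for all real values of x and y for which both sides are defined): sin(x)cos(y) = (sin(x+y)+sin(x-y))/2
Claim: sin(x)cos(y) = (sin(x+y)+sin(x-y))/2.
Reasoning: sin(x+y) = sin(x)cos(y) + cos(x)sin(y) and sin(x-y) = sin(x)cos(y) - cos(x)sin(y). Adding, sin(x+y) + sin(x-y) = 2sin(x)cos(y); divide by 2.
So the two sides agree for all real values of x and y for which both sides are defined.

Conclusion: Yes, this is an identity.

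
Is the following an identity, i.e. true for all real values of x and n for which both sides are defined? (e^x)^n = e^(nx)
Yes, this is an identity.

Claim: (e^x)^n = e^(nx).
Reasoning: e^x is a positive real number, and for a positive base B and real exponent n, B^n = e^(n·ln B). With B = e^x, ln B = x, so (e^x)^n = e^(n·x).
So the two sides agree for all real values of x and n for which both sides are defined.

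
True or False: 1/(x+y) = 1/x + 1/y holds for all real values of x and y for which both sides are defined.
Claim: 1/(x+y) = 1/x + 1/y.
Test a specific point where both sides are defined: x = 5, y = 2.
LHS = 1/(x+y) ≈ 0.1429
RHS = 1/x + 1/y ≈ 0.7000
Since 0.1429 ≠ 0.7000, the equation fails at this point, so it cannot hold for all real values of x and y for which both sides are defined.
1/x + 1/y = (x+y)/(xy), which is not 1/(x+y).

Conclusion: False.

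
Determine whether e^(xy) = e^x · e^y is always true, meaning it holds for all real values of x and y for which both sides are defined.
No, this is NOT an identity.

Claim: e^(xy) = e^x · e^y.
Test a specific point where both sides are defined: x = -3, y = 5.
LHS = e^(xy) ≈ 0.0000
RHS = e^x · e^y ≈ 7.3891
Since 0.0000 ≠ 7.3891, the equation fails at this point, so it cannot hold for all real values of x and y for which both sides are defined.
e^x · e^y = e^(x+y), not e^(xy).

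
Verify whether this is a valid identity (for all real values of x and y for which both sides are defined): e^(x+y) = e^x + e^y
No, this is NOT an identity.

Claim: e^(x+y) = e^x + e^y.
Test a specific point where both sides are defined: x = 3, y = 1.
LHS = e^(x+y) ≈ 54.5982
RHS = e^x + e^y ≈ 22.8038
Since 54.5982 ≠ 22.8038, the equation fails at this point, so it cannot hold for all real values of x and y for which both sides are defined.
The correct rule is e^(x+y) = e^x · e^y (a product, not a sum).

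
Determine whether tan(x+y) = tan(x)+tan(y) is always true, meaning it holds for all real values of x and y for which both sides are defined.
Claim: tan(x+y) = tan(x)+tan(y).
Test a specific point where both sides are defined: x = π/6, y = π/6.
LHS = tan(x+y) ≈ 1.7321
RHS = tan(x)+tan(y) ≈ 1.1547
Since 1.7321 ≠ 1.1547, the equation fails at this point, so it cannot hold for all real values of x and y for which both sides are defined.
The correct formula is tan(x+y) = (tan(x) + tan(y))/(1 - tan(x)tan(y)).

Conclusion: No, this is NOT an identity.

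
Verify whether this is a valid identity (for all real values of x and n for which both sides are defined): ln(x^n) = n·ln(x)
Claim: ln(x^n) = n·ln(x).
Reasoning: The right side requires x > 0. For x > 0, x^n = (e^(ln x))^n = e^(n·ln x), so taking ln of both sides gives ln(x^n) = n·ln(x).
So the two sides agree for all real values of x and n for which both sides are defined.

Conclusion: Yes, this is an identity.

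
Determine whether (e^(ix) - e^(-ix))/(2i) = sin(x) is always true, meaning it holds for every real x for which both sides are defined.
Claim: (e^(ix) - e^(-ix))/(2i) = sin(x).
Reasoning: By Euler's formula e^(ix) = cos(x) + i·sin(x) and e^(-ix) = cos(x) - i·sin(x). Subtracting cancels the cosine terms: e^(ix) - e^(-ix) = 2i·sin(x); divide by 2i.
So the two sides agree for every real x for which both sides are defined.

Conclusion: Yes, this is an identity.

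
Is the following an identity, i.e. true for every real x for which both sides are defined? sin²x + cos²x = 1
Claim: sin²x + cos²x = 1.
Reasoning: The point (cos x, sin x) lies on the unit circle X² + Y² = 1, so cos²x + sin²x = 1 for every real x.
So the two sides agree for every real x for which both sides are defined.

Conclusion: Yes, this is an identity.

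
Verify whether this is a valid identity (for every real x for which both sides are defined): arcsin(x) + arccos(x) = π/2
Yes, this is an identity.

Claim: arcsin(x) + arccos(x) = π/2.
Reasoning: Both sides are defined for -1 ≤ x ≤ 1. Let θ = arcsin(x), so sin θ = x and θ ∈ [-π/2, π/2]. Then cos(π/2 - θ) = sin θ = x and π/2 - θ ∈ [0, π], which is exactly the range of arccos, so arccos(x) = π/2 - θ. Adding: arcsin(x) + arccos(x) = θ + (π/2 - θ) = π/2.
So the two sides agree for every real x for which both sides are defined.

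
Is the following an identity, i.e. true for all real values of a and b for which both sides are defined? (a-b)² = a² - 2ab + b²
Claim: (a-b)² = a² - 2ab + b².
Reasoning: Expand: (a-b)² = (a-b)(a-b) = a·a - a·b - b·a + b·b = a² - 2ab + b².
So the two sides agree for all real values of a and b for which both sides are defined.

Conclusion: Yes, this is an identity.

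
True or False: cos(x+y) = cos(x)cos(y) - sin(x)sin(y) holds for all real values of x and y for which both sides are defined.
True.

Claim: cos(x+y) = cos(x)cos(y) - sin(x)sin(y).
Reasoning: By Euler's formula e^(i(x+y)) = e^(ix)·e^(iy) = (cos x + i·sin x)(cos y + i·sin y). The real part of the left side is cos(x+y); the real part of the product is cos(x)cos(y) - sin(x)sin(y) (since i·i = -1).
So the two sides agree for all real values of x and y for which both sides are defined.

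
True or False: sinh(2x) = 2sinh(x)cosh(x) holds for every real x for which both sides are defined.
True.

Claim: sinh(2x) = 2sinh(x)cosh(x).
Reasoning: 2sinh(x)cosh(x) = 2 · (e^x - e^-x)/2 · (e^x + e^-x)/2 = (e^(2x) - e^(-2x))/2 = sinh(2x).
So the two sides agree for every real x for which both sides are defined.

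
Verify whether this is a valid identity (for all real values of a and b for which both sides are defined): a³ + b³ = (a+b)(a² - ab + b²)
Yes, this is an identity.

Claim: a³ + b³ = (a+b)(a² - ab + b²).
Reasoning: Expand the right side: (a+b)(a² - ab + b²) = a³ - a²b + ab² + a²b - ab² + b³ = a³ + b³ (the middle terms cancel in pairs).
So the two sides agree for all real values of a and b for which both sides are defined.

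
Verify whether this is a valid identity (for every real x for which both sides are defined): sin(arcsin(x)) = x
Yes, this is an identity.

Claim: sin(arcsin(x)) = x.
Reasoning: For -1 ≤ x ≤ 1 (where arcsin is defined), arcsin(x) is by definition an angle whose sine equals x. Taking the sine of that angle returns x. (Note the other order, arcsin(sin x) = x, is NOT an identity.)
So the two sides agree for every real x for which both sides are defined.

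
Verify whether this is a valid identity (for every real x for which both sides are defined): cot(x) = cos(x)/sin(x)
Yes, this is an identity.

Claim: cot(x) = cos(x)/sin(x).
Reasoning: cot(x) is defined as 1/tan(x) = 1/(sin(x)/cos(x)) = cos(x)/sin(x), wherever sin(x) ≠ 0.
So the two sides agree for every real x for which both sides are defined.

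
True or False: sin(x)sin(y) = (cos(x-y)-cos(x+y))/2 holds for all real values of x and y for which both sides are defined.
True.

Claim: sin(x)sin(y) = (cos(x-y)-cos(x+y))/2.
Reasoning: cos(x-y) = cos(x)cos(y) + sin(x)sin(y) and cos(x+y) = cos(x)cos(y) - sin(x)sin(y). Subtracting, cos(x-y) - cos(x+y) = 2sin(x)sin(y); divide by 2.
So the two sides agree for all real values of x and y for which both sides are defined.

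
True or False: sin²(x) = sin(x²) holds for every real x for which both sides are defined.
Claim: sin²(x) = sin(x²).
Test a specific point where both sides are defined: x = π/3.
LHS = sin²(x) ≈ 0.7500
RHS = sin(x²) ≈ 0.8897
Since 0.7500 ≠ 0.8897, the equation fails at this point, so it cannot hold for every real x for which both sides are defined.
sin²(x) means (sin x)², squaring the output; sin(x²) squares the input. These are different functions.

Conclusion: False.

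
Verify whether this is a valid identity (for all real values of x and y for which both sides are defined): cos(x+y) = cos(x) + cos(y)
No, this is NOT an identity.

Claim: cos(x+y) = cos(x) + cos(y).
Test a specific point where both sides are defined: x = -π/6, y = -π/2.
LHS = cos(x+y) ≈ -0.5000
RHS = cos(x) + cos(y) ≈ 0.8660
Since -0.5000 ≠ 0.8660, the equation fails at this point, so it cannot hold for all real values of x and y for which both sides are defined.
The correct expansion is cos(x+y) = cos(x)cos(y) - sin(x)sin(y); cosine is not additive.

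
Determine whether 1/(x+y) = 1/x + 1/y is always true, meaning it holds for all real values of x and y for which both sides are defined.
No, this is NOT an identity.

Claim: 1/(x+y) = 1/x + 1/y.
Test a specific point where both sides are defined: x = 4, y = 4.
LHS = 1/(x+y) ≈ 0.1250
RHS = 1/x + 1/y ≈ 0.5000
Since 0.1250 ≠ 0.5000, the equation fails at this point, so it cannot hold for all real values of x and y for which both sides are defined.
1/x + 1/y = (x+y)/(xy), which is not 1/(x+y).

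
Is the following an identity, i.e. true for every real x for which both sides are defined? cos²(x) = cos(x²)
Claim: cos²(x) = cos(x²).
Test a specific point where both sides are defined: x = π/4.
LHS = cos²(x) ≈ 0.5000
RHS = cos(x²) ≈ 0.8157
Since 0.5000 ≠ 0.8157, the equation fails at this point, so it cannot hold for every real x for which both sides are defined.
cos²(x) means (cos x)², squaring the output; cos(x²) squares the input. These are different functions.

Conclusion: No, this is NOT an identity.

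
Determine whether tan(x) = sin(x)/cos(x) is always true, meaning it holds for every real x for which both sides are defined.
Yes, this is an identity.

Claim: tan(x) = sin(x)/cos(x).
Reasoning: For an angle x whose terminal point on the unit circle is (cos x, sin x), tan(x) is defined as the ratio (second coordinate)/(first coordinate) = sin(x)/cos(x), wherever cos(x) ≠ 0.
So the two sides agree for every real x for which both sides are defined.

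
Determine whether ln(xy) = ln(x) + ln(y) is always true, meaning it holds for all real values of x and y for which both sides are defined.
Yes, this is an identity.

Claim: ln(xy) = ln(x) + ln(y).
Reasoning: Both sides are simultaneously defined only when x, y > 0. Write x = e^p, y = e^q (p = ln x, q = ln y). Then xy = e^p · e^q = e^(p+q), so ln(xy) = p + q = ln(x) + ln(y).
So the two sides agree for all real values of x and y for which both sides are defined.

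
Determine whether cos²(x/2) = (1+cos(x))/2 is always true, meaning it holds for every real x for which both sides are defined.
Yes, this is an identity.

Claim: cos²(x/2) = (1+cos(x))/2.
Reasoning: Use cos(2θ) = 2cos²θ - 1 with θ = x/2: cos(x) = 2cos²(x/2) - 1. Solving for cos²(x/2) gives (1 + cos(x))/2.
So the two sides agree for every real x for which both sides are defined.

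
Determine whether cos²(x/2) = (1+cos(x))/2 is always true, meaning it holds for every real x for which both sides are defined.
Yes, this is an identity.

Claim: cos²(x/2) = (1+cos(x))/2.
Reasoning: Use cos(2θ) = 2cos²θ - 1 with θ = x/2: cos(x) = 2cos²(x/2) - 1. Solving for cos²(x/2) gives (1 + cos(x))/2.
So the two sides agree for every real x for which both sides are defined.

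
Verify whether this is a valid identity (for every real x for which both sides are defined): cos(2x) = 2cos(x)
No, this is NOT an identity.

Claim: cos(2x) = 2cos(x).
Test a specific point where both sides are defined: x = 3π/4.
LHS = cos(2x) ≈ 0.0000
RHS = 2cos(x) ≈ -1.4142
Since 0.0000 ≠ -1.4142, the equation fails at this point, so it cannot hold for every real x for which both sides are defined.
The correct double-angle formula is cos(2x) = cos²x - sin²x.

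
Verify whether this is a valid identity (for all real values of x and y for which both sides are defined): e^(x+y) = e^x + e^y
No, this is NOT an identity.

Claim: e^(x+y) = e^x + e^y.
Test a specific point where both sides are defined: x = 3/2, y = -3.
LHS = e^(x+y) ≈ 0.2231
RHS = e^x + e^y ≈ 4.5315
Since 0.2231 ≠ 4.5315, the equation fails at this point, so it cannot hold for all real values of x and y for which both sides are defined.
The correct rule is e^(x+y) = e^x · e^y (a product, not a sum).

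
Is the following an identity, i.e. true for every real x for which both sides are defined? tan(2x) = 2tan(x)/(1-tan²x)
Claim: tan(2x) = 2tan(x)/(1-tan²x).
Reasoning: tan(2x) = sin(2x)/cos(2x) = 2sin(x)cos(x) / (cos²x - sin²x). Divide numerator and denominator by cos²x: 2tan(x) / (1 - tan²x).
So the two sides agree for every real x for which both sides are defined.

Conclusion: Yes, this is an identity.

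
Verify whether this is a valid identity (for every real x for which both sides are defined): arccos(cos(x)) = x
Claim: arccos(cos(x)) = x.
Test a specific point where both sides are defined: x = -π/4.
LHS = arccos(cos(x)) ≈ 0.7854
RHS = x ≈ -0.7854
Since 0.7854 ≠ -0.7854, the equation fails at this point, so it cannot hold for every real x for which both sides are defined.
arccos only returns values in [0, π], so arccos(cos(x)) = x holds only for x in that interval, not for all real x.

Conclusion: No, this is NOT an identity.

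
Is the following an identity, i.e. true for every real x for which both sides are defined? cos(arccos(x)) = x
Claim: cos(arccos(x)) = x.
Reasoning: For -1 ≤ x ≤ 1 (where arccos is defined), arccos(x) is by definition an angle whose cosine equals x. Taking the cosine of that angle returns x. (Note the other order, arccos(cos x) = x, is NOT an identity.)
So the two sides agree for every real x for which both sides are defined.

Conclusion: Yes, this is an identity.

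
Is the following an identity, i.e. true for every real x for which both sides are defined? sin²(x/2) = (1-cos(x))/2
Yes, this is an identity.

Claim: sin²(x/2) = (1-cos(x))/2.
Reasoning: Use cos(2θ) = 1 - 2sin²θ with θ = x/2: cos(x) = 1 - 2sin²(x/2). Solving for sin²(x/2) gives (1 - cos(x))/2.
So the two sides agree for every real x for which both sides are defined.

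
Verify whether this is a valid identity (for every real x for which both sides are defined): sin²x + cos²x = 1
Yes, this is an identity.

Claim: sin²x + cos²x = 1.
Reasoning: The point (cos x, sin x) lies on the unit circle X² + Y² = 1, so cos²x + sin²x = 1 for every real x.
So the two sides agree for every real x for which both sides are defined.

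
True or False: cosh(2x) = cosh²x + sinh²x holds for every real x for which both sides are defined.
True.

Claim: cosh(2x) = cosh²x + sinh²x.
Reasoning: cosh²x = (e^(2x) + 2 + e^(-2x))/4 and sinh²x = (e^(2x) - 2 + e^(-2x))/4. Adding gives (2e^(2x) + 2e^(-2x))/4 = (e^(2x) + e^(-2x))/2 = cosh(2x).
So the two sides agree for every real x for which both sides are defined.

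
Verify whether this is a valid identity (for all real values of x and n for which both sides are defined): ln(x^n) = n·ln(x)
Yes, this is an identity.

Claim: ln(x^n) = n·ln(x).
Reasoning: The right side requires x > 0. For x > 0, x^n = (e^(ln x))^n = e^(n·ln x), so taking ln of both sides gives ln(x^n) = n·ln(x).
So the two sides agree for all real values of x and n for which both sides are defined.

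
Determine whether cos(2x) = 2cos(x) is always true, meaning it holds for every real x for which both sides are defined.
Claim: cos(2x) = 2cos(x).
Test a specific point where both sides are defined: x = -π/3.
LHS = cos(2x) ≈ -0.5000
RHS = 2cos(x) ≈ 1.0000
Since -0.5000 ≠ 1.0000, the equation fails at this point, so it cannot hold for every real x for which both sides are defined.
The correct double-angle formula is cos(2x) = cos²x - sin²x.

Conclusion: No, this is NOT an identity.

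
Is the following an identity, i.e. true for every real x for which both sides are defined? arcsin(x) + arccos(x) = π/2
Claim: arcsin(x) + arccos(x) = π/2.
Reasoning: Both sides are defined for -1 ≤ x ≤ 1. Let θ = arcsin(x), so sin θ = x and θ ∈ [-π/2, π/2]. Then cos(π/2 - θ) = sin θ = x and π/2 - θ ∈ [0, π], which is exactly the range of arccos, so arccos(x) = π/2 - θ. Adding: arcsin(x) + arccos(x) = θ + (π/2 - θ) = π/2.
So the two sides agree for every real x for which both sides are defined.

Conclusion: Yes, this is an identity.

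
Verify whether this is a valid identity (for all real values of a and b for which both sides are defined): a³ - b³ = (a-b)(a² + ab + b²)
Claim: a³ - b³ = (a-b)(a² + ab + b²).
Reasoning: Expand the right side: (a-b)(a² + ab + b²) = a³ + a²b + ab² - a²b - ab² - b³ = a³ - b³ (the middle terms cancel in pairs).
So the two sides agree for all real values of a and b for which both sides are defined.

Conclusion: Yes, this is an identity.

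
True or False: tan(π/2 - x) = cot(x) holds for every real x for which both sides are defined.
True.

Claim: tan(π/2 - x) = cot(x).
Reasoning: tan(π/2 - x) = sin(π/2 - x)/cos(π/2 - x) = cos(x)/sin(x) = cot(x), using the cofunction identities sin(π/2 - x) = cos(x) and cos(π/2 - x) = sin(x).
So the two sides agree for every real x for which both sides are defined.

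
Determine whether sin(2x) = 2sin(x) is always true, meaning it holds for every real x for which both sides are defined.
Claim: sin(2x) = 2sin(x).
Test a specific point where both sides are defined: x = π/2.
LHS = sin(2x) ≈ 0.0000
RHS = 2sin(x) ≈ 2.0000
Since 0.0000 ≠ 2.0000, the equation fails at this point, so it cannot hold for every real x for which both sides are defined.
The correct double-angle formula is sin(2x) = 2sin(x)cos(x).

Conclusion: No, this is NOT an identity.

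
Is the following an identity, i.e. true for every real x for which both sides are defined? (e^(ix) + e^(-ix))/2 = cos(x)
Claim: (e^(ix) + e^(-ix))/2 = cos(x).
Reasoning: By Euler's formula e^(ix) = cos(x) + i·sin(x) and e^(-ix) = cos(x) - i·sin(x). Adding cancels the sine terms: e^(ix) + e^(-ix) = 2cos(x); divide by 2.
So the two sides agree for every real x for which both sides are defined.

Conclusion: Yes, this is an identity.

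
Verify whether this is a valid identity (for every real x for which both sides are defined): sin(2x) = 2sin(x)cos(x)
Yes, this is an identity.

Claim: sin(2x) = 2sin(x)cos(x).
Reasoning: Put y = x in the addition formula sin(x+y) = sin(x)cos(y) + cos(x)sin(y): sin(2x) = sin(x)cos(x) + cos(x)sin(x) = 2sin(x)cos(x).
So the two sides agree for every real x for which both sides are defined.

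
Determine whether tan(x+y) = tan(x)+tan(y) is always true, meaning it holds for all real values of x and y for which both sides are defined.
No, this is NOT an identity.

Claim: tan(x+y) = tan(x)+tan(y).
Test a specific point where both sides are defined: x = 2π/3, y = π/4.
LHS = tan(x+y) ≈ -0.2679
RHS = tan(x)+tan(y) ≈ -0.7321
Since -0.2679 ≠ -0.7321, the equation fails at this point, so it cannot hold for all real values of x and y for which both sides are defined.
The correct formula is tan(x+y) = (tan(x) + tan(y))/(1 - tan(x)tan(y)).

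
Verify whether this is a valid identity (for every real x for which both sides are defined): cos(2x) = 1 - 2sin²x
Yes, this is an identity.

Claim: cos(2x) = 1 - 2sin²x.
Reasoning: cos(2x) = cos²x - sin²x. Replace cos²x by 1 - sin²x: (1 - sin²x) - sin²x = 1 - 2sin²x.
So the two sides agree for every real x for which both sides are defined.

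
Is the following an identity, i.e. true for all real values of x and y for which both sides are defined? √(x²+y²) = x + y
No, this is NOT an identity.

Claim: √(x²+y²) = x + y.
Test a specific point where both sides are defined: x = -2, y = 1.
LHS = √(x²+y²) ≈ 2.2361
RHS = x + y ≈ -1.0000
Since 2.2361 ≠ -1.0000, the equation fails at this point, so it cannot hold for all real values of x and y for which both sides are defined.
(x+y)² = x² + 2xy + y², not x² + y², so the square root does not split this way.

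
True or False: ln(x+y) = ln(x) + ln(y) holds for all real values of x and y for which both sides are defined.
False.

Claim: ln(x+y) = ln(x) + ln(y).
Test a specific point where both sides are defined: x = 4, y = 3.
LHS = ln(x+y) ≈ 1.9459
RHS = ln(x) + ln(y) ≈ 2.4849
Since 1.9459 ≠ 2.4849, the equation fails at this point, so it cannot hold for all real values of x and y for which both sides are defined.
ln(x) + ln(y) = ln(xy), not ln(x+y).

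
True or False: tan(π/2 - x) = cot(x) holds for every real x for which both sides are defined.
True.

Claim: tan(π/2 - x) = cot(x).
Reasoning: tan(π/2 - x) = sin(π/2 - x)/cos(π/2 - x) = cos(x)/sin(x) = cot(x), using the cofunction identities sin(π/2 - x) = cos(x) and cos(π/2 - x) = sin(x).
So the two sides agree for every real x for which both sides are defined.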